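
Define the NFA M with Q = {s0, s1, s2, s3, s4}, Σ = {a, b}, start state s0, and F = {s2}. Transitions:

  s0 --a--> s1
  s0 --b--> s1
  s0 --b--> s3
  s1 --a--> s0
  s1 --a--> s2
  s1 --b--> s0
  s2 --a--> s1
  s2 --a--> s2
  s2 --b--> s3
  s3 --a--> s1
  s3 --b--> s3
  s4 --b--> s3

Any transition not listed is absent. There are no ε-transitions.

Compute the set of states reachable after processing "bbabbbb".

{s1, s3}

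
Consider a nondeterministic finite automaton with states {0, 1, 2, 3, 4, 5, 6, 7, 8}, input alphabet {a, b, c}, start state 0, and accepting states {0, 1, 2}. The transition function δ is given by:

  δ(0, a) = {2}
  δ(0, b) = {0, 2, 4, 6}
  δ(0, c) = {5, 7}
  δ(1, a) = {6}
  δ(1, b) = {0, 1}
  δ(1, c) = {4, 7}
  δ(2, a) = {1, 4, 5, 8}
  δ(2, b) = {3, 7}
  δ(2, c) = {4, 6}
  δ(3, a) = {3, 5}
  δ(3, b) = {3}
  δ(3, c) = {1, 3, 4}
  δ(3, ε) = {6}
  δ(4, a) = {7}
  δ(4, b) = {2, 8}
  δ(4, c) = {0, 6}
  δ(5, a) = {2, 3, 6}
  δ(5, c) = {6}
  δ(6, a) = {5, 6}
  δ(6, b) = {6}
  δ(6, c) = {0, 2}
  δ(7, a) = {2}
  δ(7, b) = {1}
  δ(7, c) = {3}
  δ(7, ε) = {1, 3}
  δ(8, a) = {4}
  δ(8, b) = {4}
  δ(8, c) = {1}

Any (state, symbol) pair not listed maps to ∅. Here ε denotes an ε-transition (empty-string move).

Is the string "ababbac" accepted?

Start in {0}.
Read 'a': {0} → {2}.
Read 'b': {2} → {1, 3, 6, 7}.
Read 'a': {1, 3, 6, 7} → {2, 3, 5, 6}.
Read 'b': {2, 3, 5, 6} → {1, 3, 6, 7}.
Read 'b': {1, 3, 6, 7} → {0, 1, 3, 6}.
Read 'a': {0, 1, 3, 6} → {2, 3, 5, 6}.
Read 'c': {2, 3, 5, 6} → {0, 1, 2, 3, 4, 6}.
The final set {0, 1, 2, 3, 4, 6} contains the accepting states 0, 1, 2.

Yes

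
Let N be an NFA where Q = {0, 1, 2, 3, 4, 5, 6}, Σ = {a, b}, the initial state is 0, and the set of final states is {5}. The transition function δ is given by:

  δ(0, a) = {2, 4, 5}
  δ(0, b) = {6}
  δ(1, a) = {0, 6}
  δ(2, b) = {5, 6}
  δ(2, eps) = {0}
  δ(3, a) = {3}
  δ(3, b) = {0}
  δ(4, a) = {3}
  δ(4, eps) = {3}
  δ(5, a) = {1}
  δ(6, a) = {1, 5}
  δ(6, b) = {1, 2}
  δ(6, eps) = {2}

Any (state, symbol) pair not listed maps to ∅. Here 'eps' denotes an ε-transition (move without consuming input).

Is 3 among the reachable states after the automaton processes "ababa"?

Yes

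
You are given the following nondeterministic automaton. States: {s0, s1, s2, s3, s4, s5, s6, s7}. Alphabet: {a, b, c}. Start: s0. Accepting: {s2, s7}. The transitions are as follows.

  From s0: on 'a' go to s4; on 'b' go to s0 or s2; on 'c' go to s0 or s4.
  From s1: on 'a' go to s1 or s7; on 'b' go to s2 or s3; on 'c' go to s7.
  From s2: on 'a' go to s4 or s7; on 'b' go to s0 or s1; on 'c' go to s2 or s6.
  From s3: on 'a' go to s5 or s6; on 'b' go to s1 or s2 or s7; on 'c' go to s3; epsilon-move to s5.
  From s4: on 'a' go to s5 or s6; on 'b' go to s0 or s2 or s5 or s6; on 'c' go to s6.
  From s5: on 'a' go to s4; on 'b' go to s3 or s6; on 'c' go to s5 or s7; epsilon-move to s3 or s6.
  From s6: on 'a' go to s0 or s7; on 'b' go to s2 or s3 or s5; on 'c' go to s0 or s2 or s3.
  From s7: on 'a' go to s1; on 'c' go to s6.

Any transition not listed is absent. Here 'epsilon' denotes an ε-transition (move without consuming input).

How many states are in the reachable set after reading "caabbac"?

7

Start in {s0}.
Read 'c': s0→{s0, s4}; now {s0, s4}.
Read 'a': s0→{s4}, s4→{s5, s6}; union {s4, s5, s6}; ε-closure = {s3, s4, s5, s6}.
Read 'a': s3→{s5, s6}, s4→{s5, s6}, s5→{s4}, s6→{s0, s7}; union {s0, s4, s5, s6, s7}; ε-closure = {s0, s3, s4, s5, s6, s7}.
Read 'b': s0→{s0, s2}, s3→{s1, s2, s7}, s4→{s0, s2, s5, s6}, s5→{s3, s6}, s6→{s2, s3, s5}, s7→∅; now {s0, s1, s2, s3, s5, s6, s7}.
Read 'b': s0→{s0, s2}, s1→{s2, s3}, s2→{s0, s1}, s3→{s1, s2, s7}, s5→{s3, s6}, s6→{s2, s3, s5}, s7→∅; now {s0, s1, s2, s3, s5, s6, s7}.
Read 'a': s0→{s4}, s1→{s1, s7}, s2→{s4, s7}, s3→{s5, s6}, s5→{s4}, s6→{s0, s7}, s7→{s1}; union {s0, s1, s4, s5, s6, s7}; ε-closure = {s0, s1, s3, s4, s5, s6, s7}.
Read 'c': s0→{s0, s4}, s1→{s7}, s3→{s3}, s4→{s6}, s5→{s5, s7}, s6→{s0, s2, s3}, s7→{s6}; now {s0, s2, s3, s4, s5, s6, s7}.
That set has 7 states.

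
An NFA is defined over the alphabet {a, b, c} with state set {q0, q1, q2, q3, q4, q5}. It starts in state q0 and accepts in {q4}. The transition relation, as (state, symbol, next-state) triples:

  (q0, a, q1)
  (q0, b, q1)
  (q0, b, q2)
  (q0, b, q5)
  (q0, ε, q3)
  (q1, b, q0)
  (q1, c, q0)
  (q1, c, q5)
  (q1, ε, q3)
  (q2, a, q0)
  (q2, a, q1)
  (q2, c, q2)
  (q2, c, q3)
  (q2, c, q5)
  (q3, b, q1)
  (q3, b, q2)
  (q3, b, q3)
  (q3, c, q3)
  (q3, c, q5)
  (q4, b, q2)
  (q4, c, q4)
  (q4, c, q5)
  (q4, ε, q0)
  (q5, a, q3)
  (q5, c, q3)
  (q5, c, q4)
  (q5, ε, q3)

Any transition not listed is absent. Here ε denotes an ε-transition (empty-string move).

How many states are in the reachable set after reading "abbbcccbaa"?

2

Start: ε-closure({q0}) = {q0, q3}.
Read 'a': q0→{q1}, q3→∅; union {q1}; ε-closure = {q1, q3}.
Read 'b': q1→{q0}, q3→{q1, q2, q3}; now {q0, q1, q2, q3}.
Read 'b': q0→{q1, q2, q5}, q1→{q0}, q2→∅, q3→{q1, q2, q3}; now {q0, q1, q2, q3, q5}.
Read 'b': q0→{q1, q2, q5}, q1→{q0}, q2→∅, q3→{q1, q2, q3}, q5→∅; now {q0, q1, q2, q3, q5}.
Read 'c': q0→∅, q1→{q0, q5}, q2→{q2, q3, q5}, q3→{q3, q5}, q5→{q3, q4}; now {q0, q2, q3, q4, q5}.
Read 'c': q0→∅, q2→{q2, q3, q5}, q3→{q3, q5}, q4→{q4, q5}, q5→{q3, q4}; union {q2, q3, q4, q5}; ε-closure = {q0, q2, q3, q4, q5}.
Read 'c': q0→∅, q2→{q2, q3, q5}, q3→{q3, q5}, q4→{q4, q5}, q5→{q3, q4}; union {q2, q3, q4, q5}; ε-closure = {q0, q2, q3, q4, q5}.
Read 'b': q0→{q1, q2, q5}, q2→∅, q3→{q1, q2, q3}, q4→{q2}, q5→∅; now {q1, q2, q3, q5}.
Read 'a': q1→∅, q2→{q0, q1}, q3→∅, q5→{q3}; now {q0, q1, q3}.
Read 'a': q0→{q1}, q1→∅, q3→∅; union {q1}; ε-closure = {q1, q3}.
That set has 2 states.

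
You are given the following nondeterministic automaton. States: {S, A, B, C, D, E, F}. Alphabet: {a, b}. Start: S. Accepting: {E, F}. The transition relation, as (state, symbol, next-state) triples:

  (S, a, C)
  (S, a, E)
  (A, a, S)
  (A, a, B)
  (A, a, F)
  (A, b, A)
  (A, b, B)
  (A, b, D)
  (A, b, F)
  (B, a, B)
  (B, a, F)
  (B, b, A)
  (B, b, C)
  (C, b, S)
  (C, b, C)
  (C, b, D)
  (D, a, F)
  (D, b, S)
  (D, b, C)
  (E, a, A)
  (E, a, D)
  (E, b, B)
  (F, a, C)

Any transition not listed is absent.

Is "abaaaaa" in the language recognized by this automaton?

Start in {S}.
Read 'a': S→{C, E}; now {C, E}.
Read 'b': C→{S, C, D}, E→{B}; now {S, B, C, D}.
Read 'a': S→{C, E}, B→{B, F}, C→∅, D→{F}; now {B, C, E, F}.
Read 'a': B→{B, F}, C→∅, E→{A, D}, F→{C}; now {A, B, C, D, F}.
Read 'a': A→{S, B, F}, B→{B, F}, C→∅, D→{F}, F→{C}; now {S, B, C, F}.
Read 'a': S→{C, E}, B→{B, F}, C→∅, F→{C}; now {B, C, E, F}.
Read 'a': B→{B, F}, C→∅, E→{A, D}, F→{C}; now {A, B, C, D, F}.
The final set {A, B, C, D, F} contains the accepting state F.

Yes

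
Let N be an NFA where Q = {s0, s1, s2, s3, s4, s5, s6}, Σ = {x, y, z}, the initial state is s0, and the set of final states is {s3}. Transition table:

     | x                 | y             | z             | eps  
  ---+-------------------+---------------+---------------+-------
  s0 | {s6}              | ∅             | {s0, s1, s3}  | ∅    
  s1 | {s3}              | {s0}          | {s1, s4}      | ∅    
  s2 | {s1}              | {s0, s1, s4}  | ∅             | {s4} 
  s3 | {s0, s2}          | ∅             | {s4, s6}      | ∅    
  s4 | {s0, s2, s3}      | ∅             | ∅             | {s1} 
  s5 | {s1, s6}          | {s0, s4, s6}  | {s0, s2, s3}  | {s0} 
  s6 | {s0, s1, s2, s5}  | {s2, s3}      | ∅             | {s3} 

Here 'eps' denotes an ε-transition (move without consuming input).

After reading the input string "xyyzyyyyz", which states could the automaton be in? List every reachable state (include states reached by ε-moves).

∅

Start in {s0}.
Read 'x': {s0} → {s3, s6}.
Read 'y': {s3, s6} → {s1, s2, s3, s4}.
Read 'y': {s1, s2, s3, s4} → {s0, s1, s4}.
Read 'z': {s0, s1, s4} → {s0, s1, s3, s4}.
Read 'y': {s0, s1, s3, s4} → {s0}.
Read 'y': {s0} → ∅.
The set is empty and remains empty for the remaining 3 symbols.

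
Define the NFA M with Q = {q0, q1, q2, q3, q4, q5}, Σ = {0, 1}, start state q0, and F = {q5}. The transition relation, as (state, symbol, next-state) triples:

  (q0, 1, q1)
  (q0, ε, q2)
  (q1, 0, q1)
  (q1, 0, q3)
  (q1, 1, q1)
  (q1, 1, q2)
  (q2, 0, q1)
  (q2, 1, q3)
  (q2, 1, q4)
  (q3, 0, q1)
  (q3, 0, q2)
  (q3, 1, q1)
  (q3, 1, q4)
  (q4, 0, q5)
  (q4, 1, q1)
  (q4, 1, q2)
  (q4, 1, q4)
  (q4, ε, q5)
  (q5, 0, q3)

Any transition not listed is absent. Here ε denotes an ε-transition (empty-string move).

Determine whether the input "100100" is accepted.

No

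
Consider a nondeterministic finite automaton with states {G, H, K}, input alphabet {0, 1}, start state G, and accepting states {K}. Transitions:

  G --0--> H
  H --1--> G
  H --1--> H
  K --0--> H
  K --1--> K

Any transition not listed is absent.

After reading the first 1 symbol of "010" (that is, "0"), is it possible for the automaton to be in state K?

No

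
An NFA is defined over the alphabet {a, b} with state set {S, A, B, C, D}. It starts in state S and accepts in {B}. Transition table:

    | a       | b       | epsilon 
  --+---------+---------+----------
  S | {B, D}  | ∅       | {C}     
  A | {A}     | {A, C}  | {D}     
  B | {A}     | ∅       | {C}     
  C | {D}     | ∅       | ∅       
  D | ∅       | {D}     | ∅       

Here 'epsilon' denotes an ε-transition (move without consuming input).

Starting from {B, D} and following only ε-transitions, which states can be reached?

{B, C, D}

Begin with {B, D}.
ε-move B → C; add C.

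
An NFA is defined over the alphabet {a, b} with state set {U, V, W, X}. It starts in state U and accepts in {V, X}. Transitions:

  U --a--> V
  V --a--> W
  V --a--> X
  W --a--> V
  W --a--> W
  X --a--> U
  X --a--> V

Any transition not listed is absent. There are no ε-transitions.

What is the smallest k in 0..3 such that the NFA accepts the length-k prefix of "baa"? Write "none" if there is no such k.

none

Start in {U}.
Read 'b': U→∅; now ∅.
The set is empty and remains empty for the remaining 2 symbols.
No reachable set along the way intersects F.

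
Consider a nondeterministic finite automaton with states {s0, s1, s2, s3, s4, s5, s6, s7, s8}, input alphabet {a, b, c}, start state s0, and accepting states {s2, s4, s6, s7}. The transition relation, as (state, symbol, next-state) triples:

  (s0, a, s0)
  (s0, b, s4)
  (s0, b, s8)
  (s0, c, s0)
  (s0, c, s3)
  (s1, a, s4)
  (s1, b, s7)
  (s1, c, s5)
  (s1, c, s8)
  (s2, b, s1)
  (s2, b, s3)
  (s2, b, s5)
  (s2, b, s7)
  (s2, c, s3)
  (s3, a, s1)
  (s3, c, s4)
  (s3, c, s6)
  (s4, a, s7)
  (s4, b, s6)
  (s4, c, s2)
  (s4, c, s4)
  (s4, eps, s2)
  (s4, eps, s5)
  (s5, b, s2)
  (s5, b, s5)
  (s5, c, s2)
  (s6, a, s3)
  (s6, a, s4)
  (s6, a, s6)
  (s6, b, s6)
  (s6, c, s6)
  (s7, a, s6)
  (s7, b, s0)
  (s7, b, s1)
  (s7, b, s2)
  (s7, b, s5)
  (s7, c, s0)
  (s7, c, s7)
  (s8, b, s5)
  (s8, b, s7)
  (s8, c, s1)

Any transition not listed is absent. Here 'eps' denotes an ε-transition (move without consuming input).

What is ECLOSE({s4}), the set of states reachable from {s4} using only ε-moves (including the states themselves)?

Begin with {s4}.
ε-move s4 → s2; add s2.
ε-move s4 → s5; add s5.

{s2, s4, s5}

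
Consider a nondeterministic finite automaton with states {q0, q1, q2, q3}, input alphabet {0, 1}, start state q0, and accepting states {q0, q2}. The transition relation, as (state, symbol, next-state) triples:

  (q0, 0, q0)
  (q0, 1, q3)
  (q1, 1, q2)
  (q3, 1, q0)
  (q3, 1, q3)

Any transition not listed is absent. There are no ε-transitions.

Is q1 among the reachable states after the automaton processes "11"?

Start in {q0}.
Read '1': q0→{q3}; now {q3}.
Read '1': q3→{q0, q3}; now {q0, q3}.
State q1 is not in {q0, q3}.

No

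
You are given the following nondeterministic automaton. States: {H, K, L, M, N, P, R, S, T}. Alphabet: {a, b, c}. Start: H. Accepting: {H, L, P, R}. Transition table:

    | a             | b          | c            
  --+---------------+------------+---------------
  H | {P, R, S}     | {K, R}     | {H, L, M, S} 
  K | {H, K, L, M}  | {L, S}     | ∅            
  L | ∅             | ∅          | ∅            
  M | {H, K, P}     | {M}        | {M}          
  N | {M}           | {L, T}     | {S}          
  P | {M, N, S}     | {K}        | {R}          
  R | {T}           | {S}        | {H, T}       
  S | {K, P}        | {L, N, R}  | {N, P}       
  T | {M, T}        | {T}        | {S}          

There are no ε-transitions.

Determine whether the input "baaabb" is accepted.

Yes

Start in {H}.
Read 'b': {H} → {K, R}.
Read 'a': {K, R} → {H, K, L, M, T}.
Read 'a': {H, K, L, M, T} → {H, K, L, M, P, R, S, T}.
Read 'a': {H, K, L, M, P, R, S, T} → {H, K, L, M, N, P, R, S, T}.
Read 'b': {H, K, L, M, N, P, R, S, T} → {K, L, M, N, R, S, T}.
Read 'b': {K, L, M, N, R, S, T} → {L, M, N, R, S, T}.
The final set {L, M, N, R, S, T} contains the accepting states L, R.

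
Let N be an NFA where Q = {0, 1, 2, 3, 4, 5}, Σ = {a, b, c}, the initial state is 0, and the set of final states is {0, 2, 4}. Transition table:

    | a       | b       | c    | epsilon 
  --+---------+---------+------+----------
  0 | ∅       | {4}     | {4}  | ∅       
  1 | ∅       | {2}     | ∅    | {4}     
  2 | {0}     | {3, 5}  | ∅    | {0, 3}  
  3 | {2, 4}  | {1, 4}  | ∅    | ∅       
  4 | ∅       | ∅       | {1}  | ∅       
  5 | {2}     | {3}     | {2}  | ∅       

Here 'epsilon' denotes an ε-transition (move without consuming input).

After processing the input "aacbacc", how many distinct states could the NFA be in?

Start in {0}.
Read 'a': 0→∅; now ∅.
The set is empty and remains empty for the remaining 6 symbols.
That set has 0 states.

0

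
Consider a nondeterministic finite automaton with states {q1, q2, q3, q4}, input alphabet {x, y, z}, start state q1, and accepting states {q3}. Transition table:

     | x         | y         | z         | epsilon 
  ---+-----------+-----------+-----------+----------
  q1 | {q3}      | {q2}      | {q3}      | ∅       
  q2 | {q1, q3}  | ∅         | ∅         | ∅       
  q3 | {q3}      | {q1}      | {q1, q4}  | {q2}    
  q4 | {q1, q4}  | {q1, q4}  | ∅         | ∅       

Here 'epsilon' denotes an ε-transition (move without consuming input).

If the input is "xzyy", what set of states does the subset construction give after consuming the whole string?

Start in {q1}.
Read 'x': q1→{q3}; union {q3}; ε-closure = {q2, q3}.
Read 'z': q2→∅, q3→{q1, q4}; now {q1, q4}.
Read 'y': q1→{q2}, q4→{q1, q4}; now {q1, q2, q4}.
Read 'y': q1→{q2}, q2→∅, q4→{q1, q4}; now {q1, q2, q4}.

{q1, q2, q4}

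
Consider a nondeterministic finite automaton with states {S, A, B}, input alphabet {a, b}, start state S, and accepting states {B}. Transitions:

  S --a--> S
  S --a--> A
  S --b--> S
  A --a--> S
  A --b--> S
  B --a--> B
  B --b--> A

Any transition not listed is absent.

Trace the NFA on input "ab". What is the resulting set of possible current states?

Start in {S}.
Read 'a': {S} → {S, A}.
Read 'b': {S, A} → {S}.

{S}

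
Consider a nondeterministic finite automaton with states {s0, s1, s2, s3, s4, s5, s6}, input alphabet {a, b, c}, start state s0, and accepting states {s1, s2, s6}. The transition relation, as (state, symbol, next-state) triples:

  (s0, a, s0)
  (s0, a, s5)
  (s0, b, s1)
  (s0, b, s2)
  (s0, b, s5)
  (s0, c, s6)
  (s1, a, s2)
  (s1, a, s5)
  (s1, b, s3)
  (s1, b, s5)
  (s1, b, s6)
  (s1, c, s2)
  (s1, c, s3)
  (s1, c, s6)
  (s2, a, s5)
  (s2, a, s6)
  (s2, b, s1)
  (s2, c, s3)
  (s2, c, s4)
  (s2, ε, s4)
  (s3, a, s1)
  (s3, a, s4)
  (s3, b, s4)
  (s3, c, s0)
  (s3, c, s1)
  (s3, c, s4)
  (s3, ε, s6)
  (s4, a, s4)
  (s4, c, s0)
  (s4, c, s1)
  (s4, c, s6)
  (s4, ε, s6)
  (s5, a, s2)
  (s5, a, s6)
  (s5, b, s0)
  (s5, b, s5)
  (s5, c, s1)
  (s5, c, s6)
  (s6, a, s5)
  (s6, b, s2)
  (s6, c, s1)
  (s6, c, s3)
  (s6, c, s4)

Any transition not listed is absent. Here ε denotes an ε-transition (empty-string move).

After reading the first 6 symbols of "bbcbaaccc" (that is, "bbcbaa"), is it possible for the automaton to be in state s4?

Start in {s0}.
Read 'b': s0→{s1, s2, s5}; union {s1, s2, s5}; ε-closure = {s1, s2, s4, s5, s6}.
Read 'b': s1→{s3, s5, s6}, s2→{s1}, s4→∅, s5→{s0, s5}, s6→{s2}; union {s0, s1, s2, s3, s5, s6}; ε-closure = {s0, s1, s2, s3, s4, s5, s6}.
Read 'c': s0→{s6}, s1→{s2, s3, s6}, s2→{s3, s4}, s3→{s0, s1, s4}, s4→{s0, s1, s6}, s5→{s1, s6}, s6→{s1, s3, s4}; now {s0, s1, s2, s3, s4, s6}.
Read 'b': s0→{s1, s2, s5}, s1→{s3, s5, s6}, s2→{s1}, s3→{s4}, s4→∅, s6→{s2}; now {s1, s2, s3, s4, s5, s6}.
Read 'a': s1→{s2, s5}, s2→{s5, s6}, s3→{s1, s4}, s4→{s4}, s5→{s2, s6}, s6→{s5}; now {s1, s2, s4, s5, s6}.
Read 'a': s1→{s2, s5}, s2→{s5, s6}, s4→{s4}, s5→{s2, s6}, s6→{s5}; now {s2, s4, s5, s6}.
State s4 is in {s2, s4, s5, s6}.

Yes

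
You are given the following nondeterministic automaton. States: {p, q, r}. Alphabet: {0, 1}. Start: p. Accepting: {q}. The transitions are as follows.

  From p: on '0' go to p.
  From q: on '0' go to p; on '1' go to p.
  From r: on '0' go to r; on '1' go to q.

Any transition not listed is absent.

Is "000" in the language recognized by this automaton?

Start in {p}.
Read '0': p→{p}; now {p}.
Read '0': p→{p}; now {p}.
Read '0': p→{p}; now {p}.
The final set {p} contains no accepting state.

No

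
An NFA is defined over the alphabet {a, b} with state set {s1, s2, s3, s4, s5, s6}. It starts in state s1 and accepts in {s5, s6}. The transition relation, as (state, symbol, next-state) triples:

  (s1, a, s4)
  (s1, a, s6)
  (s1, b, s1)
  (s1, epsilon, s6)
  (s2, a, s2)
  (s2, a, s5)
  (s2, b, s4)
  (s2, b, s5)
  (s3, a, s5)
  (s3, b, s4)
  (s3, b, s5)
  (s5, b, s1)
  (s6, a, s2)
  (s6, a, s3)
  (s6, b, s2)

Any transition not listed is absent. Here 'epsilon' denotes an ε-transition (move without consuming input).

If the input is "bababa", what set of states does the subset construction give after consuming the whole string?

{s2, s3, s4, s5, s6}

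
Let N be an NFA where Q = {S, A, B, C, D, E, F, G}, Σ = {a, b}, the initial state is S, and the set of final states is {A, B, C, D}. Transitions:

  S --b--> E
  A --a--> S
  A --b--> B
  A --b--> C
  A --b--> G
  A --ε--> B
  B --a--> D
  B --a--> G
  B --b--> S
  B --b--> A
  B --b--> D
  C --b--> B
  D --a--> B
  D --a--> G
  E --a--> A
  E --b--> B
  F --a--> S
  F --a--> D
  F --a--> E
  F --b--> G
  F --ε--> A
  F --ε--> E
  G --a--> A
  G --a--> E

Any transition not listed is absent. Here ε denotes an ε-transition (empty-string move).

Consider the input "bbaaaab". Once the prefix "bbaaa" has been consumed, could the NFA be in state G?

Start in {S}.
Read 'b': S→{E}; now {E}.
Read 'b': E→{B}; now {B}.
Read 'a': B→{D, G}; now {D, G}.
Read 'a': D→{B, G}, G→{A, E}; now {A, B, E, G}.
Read 'a': A→{S}, B→{D, G}, E→{A}, G→{A, E}; union {S, A, D, E, G}; ε-closure = {S, A, B, D, E, G}.
State G is in {S, A, B, D, E, G}.

Yes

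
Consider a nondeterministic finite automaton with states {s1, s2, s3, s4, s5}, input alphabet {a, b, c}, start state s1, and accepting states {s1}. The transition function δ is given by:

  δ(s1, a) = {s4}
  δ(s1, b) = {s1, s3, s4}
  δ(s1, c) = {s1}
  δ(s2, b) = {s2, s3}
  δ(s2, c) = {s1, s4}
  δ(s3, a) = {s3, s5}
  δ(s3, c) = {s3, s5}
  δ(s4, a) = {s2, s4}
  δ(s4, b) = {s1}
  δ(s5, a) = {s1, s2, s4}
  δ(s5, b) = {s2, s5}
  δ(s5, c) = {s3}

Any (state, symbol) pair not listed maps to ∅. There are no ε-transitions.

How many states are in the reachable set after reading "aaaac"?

2

Start in {s1}.
Read 'a': s1→{s4}; now {s4}.
Read 'a': s4→{s2, s4}; now {s2, s4}.
Read 'a': s2→∅, s4→{s2, s4}; now {s2, s4}.
Read 'a': s2→∅, s4→{s2, s4}; now {s2, s4}.
Read 'c': s2→{s1, s4}, s4→∅; now {s1, s4}.
That set has 2 states.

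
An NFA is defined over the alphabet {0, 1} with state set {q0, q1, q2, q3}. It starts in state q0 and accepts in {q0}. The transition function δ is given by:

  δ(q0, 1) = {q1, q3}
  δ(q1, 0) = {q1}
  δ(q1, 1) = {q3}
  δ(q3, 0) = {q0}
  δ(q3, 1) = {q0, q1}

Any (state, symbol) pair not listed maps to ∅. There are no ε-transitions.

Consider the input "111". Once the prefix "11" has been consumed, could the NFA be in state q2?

No

Start in {q0}.
Read '1': {q0} → {q1, q3}.
Read '1': {q1, q3} → {q0, q1, q3}.
State q2 is not in {q0, q1, q3}.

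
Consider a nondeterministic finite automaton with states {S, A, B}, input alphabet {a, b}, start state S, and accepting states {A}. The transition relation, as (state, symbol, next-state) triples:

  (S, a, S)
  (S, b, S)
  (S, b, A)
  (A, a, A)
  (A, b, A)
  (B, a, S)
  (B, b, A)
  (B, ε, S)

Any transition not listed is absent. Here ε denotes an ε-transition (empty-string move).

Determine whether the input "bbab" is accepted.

Yes

Start in {S}.
Read 'b': {S} → {S, A}.
Read 'b': {S, A} → {S, A}.
Read 'a': {S, A} → {S, A}.
Read 'b': {S, A} → {S, A}.
The final set {S, A} contains the accepting state A.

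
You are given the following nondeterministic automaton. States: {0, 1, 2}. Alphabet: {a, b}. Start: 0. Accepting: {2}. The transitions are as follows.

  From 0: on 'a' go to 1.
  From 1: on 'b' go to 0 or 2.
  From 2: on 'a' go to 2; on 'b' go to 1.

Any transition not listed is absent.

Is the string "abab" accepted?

Yes

Start in {0}.
Read 'a': 0→{1}; now {1}.
Read 'b': 1→{0, 2}; now {0, 2}.
Read 'a': 0→{1}, 2→{2}; now {1, 2}.
Read 'b': 1→{0, 2}, 2→{1}; now {0, 1, 2}.
The final set {0, 1, 2} contains the accepting state 2.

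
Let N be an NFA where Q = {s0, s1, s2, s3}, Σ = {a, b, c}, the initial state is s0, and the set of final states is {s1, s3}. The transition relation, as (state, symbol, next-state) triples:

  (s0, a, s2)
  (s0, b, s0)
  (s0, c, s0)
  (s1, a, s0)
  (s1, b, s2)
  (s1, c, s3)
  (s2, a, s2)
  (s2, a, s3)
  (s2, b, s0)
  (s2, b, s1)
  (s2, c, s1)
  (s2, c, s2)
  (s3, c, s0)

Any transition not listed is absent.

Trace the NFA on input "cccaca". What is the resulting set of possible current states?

{s0, s2, s3}

Start in {s0}.
Read 'c': s0→{s0}; now {s0}.
Read 'c': s0→{s0}; now {s0}.
Read 'c': s0→{s0}; now {s0}.
Read 'a': s0→{s2}; now {s2}.
Read 'c': s2→{s1, s2}; now {s1, s2}.
Read 'a': s1→{s0}, s2→{s2, s3}; now {s0, s2, s3}.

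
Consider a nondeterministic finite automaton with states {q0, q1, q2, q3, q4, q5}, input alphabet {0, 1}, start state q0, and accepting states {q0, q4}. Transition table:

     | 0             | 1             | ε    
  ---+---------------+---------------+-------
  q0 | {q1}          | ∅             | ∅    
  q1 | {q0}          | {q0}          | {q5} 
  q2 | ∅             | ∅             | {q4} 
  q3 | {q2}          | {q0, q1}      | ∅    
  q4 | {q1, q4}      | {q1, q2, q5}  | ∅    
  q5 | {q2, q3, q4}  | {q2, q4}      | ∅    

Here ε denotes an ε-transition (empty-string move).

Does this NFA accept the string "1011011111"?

Start in {q0}.
Read '1': {q0} → ∅.
The set is empty and remains empty for the remaining 9 symbols.
The final set ∅ contains no accepting state.

No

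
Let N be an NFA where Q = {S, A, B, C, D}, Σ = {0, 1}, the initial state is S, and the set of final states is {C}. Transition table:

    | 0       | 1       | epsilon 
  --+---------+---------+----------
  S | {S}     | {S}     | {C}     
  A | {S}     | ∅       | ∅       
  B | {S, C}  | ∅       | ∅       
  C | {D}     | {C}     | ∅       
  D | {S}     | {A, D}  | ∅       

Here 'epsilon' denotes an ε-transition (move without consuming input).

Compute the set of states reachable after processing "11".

{S, C}

Start: ε-closure({S}) = {S, C}.
Read '1': S→{S}, C→{C}; now {S, C}.
Read '1': S→{S}, C→{C}; now {S, C}.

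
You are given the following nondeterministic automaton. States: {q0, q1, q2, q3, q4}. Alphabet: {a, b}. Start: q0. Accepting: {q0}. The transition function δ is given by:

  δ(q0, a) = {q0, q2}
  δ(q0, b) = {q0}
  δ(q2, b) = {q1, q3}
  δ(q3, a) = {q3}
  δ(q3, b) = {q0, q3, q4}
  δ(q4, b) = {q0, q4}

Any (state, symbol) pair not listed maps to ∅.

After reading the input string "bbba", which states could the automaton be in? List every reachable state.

{q0, q2}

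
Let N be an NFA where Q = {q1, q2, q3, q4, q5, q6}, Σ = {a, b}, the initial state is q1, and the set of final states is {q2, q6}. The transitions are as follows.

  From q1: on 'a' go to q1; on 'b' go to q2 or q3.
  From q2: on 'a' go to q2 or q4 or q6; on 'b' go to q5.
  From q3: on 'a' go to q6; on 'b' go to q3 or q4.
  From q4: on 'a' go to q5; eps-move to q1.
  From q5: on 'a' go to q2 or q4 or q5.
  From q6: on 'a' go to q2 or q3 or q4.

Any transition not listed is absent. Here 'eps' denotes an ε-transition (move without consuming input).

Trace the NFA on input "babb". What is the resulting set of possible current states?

{q1, q3, q4, q5}

Start in {q1}.
Read 'b': q1→{q2, q3}; now {q2, q3}.
Read 'a': q2→{q2, q4, q6}, q3→{q6}; union {q2, q4, q6}; ε-closure = {q1, q2, q4, q6}.
Read 'b': q1→{q2, q3}, q2→{q5}, q4→∅, q6→∅; now {q2, q3, q5}.
Read 'b': q2→{q5}, q3→{q3, q4}, q5→∅; union {q3, q4, q5}; ε-closure = {q1, q3, q4, q5}.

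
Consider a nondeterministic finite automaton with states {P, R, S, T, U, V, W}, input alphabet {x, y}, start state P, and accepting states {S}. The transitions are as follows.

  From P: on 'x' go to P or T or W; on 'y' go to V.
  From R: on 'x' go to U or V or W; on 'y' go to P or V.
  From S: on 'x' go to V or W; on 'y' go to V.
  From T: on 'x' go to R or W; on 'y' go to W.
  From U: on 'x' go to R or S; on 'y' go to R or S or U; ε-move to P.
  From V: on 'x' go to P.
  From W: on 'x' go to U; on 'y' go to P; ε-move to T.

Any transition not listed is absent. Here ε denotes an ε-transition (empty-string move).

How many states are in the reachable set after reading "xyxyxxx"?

7

Start in {P}.
Read 'x': {P} → {P, T, W}.
Read 'y': {P, T, W} → {P, T, V, W}.
Read 'x': {P, T, V, W} → {P, R, T, U, W}.
Read 'y': {P, R, T, U, W} → {P, R, S, T, U, V, W}.
Read 'x': {P, R, S, T, U, V, W} → {P, R, S, T, U, V, W}.
Read 'x': {P, R, S, T, U, V, W} → {P, R, S, T, U, V, W}.
Read 'x': {P, R, S, T, U, V, W} → {P, R, S, T, U, V, W}.
That set has 7 states.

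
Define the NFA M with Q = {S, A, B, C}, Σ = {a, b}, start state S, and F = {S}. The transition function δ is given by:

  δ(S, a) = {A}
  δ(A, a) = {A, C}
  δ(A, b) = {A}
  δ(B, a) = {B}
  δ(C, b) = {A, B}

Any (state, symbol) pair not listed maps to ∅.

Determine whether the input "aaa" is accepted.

Start in {S}.
Read 'a': S→{A}; now {A}.
Read 'a': A→{A, C}; now {A, C}.
Read 'a': A→{A, C}, C→∅; now {A, C}.
The final set {A, C} contains no accepting state.

No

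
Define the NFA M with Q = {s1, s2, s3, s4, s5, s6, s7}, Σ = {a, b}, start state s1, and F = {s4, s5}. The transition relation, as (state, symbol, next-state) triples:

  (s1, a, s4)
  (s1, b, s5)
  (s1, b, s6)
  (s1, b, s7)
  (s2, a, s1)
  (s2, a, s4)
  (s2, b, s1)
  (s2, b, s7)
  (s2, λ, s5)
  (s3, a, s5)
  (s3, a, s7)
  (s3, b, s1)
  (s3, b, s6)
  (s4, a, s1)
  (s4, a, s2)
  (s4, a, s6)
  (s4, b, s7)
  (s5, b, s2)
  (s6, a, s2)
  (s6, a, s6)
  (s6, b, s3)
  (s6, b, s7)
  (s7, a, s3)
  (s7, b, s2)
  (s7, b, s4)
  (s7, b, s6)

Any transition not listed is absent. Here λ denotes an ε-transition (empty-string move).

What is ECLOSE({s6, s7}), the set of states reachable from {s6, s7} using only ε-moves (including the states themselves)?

Begin with {s6, s7}.
No ε-moves leave this set, so the closure equals the set itself.

{s6, s7}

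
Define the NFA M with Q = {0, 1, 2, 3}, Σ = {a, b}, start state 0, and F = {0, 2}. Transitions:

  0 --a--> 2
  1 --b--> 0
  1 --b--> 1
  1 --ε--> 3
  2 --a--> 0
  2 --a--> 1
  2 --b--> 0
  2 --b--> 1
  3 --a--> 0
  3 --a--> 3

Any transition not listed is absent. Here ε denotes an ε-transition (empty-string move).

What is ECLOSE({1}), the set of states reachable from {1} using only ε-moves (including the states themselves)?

Begin with {1}.
ε-move 1 → 3; add 3.

{1, 3}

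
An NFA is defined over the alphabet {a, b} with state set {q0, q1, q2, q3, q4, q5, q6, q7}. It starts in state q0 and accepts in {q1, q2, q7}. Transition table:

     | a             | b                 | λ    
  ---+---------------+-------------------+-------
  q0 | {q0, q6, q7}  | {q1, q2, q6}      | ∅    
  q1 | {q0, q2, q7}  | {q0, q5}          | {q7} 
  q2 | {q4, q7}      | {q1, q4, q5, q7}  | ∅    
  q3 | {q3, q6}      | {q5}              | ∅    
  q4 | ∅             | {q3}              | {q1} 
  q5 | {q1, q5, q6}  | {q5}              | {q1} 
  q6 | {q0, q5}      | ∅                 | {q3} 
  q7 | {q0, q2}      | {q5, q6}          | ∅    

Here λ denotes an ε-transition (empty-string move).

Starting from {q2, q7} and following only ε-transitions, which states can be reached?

{q2, q7}

Begin with {q2, q7}.
No ε-moves leave this set, so the closure equals the set itself.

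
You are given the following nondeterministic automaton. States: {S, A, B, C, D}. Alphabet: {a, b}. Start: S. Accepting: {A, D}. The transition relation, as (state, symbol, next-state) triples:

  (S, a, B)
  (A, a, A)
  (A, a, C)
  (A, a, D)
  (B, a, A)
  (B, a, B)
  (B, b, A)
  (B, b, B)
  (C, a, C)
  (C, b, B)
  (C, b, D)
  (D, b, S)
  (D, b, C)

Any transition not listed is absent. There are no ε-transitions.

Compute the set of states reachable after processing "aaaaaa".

{A, B, C, D}

Start in {S}.
Read 'a': S→{B}; now {B}.
Read 'a': B→{A, B}; now {A, B}.
Read 'a': A→{A, C, D}, B→{A, B}; now {A, B, C, D}.
Read 'a': A→{A, C, D}, B→{A, B}, C→{C}, D→∅; now {A, B, C, D}.
Read 'a': A→{A, C, D}, B→{A, B}, C→{C}, D→∅; now {A, B, C, D}.
Read 'a': A→{A, C, D}, B→{A, B}, C→{C}, D→∅; now {A, B, C, D}.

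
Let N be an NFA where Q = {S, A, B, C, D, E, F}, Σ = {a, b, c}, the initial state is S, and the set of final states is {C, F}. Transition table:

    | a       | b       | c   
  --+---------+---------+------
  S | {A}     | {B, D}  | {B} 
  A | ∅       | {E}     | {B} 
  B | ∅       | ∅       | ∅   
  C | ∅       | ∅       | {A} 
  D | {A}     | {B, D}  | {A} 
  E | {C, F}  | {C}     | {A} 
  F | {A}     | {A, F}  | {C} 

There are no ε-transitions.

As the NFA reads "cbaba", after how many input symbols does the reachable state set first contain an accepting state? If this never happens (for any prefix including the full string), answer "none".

none

Start in {S}.
Read 'c': S→{B}; now {B}.
Read 'b': B→∅; now ∅.
The set is empty and remains empty for the remaining 3 symbols.
No reachable set along the way intersects F.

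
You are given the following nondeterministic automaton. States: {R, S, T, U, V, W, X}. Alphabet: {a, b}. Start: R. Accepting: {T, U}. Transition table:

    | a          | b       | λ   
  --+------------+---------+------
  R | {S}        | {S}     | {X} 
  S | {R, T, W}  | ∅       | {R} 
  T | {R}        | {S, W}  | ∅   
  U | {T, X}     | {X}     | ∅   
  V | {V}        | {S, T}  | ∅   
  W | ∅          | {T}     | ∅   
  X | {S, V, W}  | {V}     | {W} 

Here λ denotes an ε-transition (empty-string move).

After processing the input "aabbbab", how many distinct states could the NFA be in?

Start: ε-closure({R}) = {R, W, X}.
Read 'a': {R, W, X} → {R, S, V, W, X}.
Read 'a': {R, S, V, W, X} → {R, S, T, V, W, X}.
Read 'b': {R, S, T, V, W, X} → {R, S, T, V, W, X}.
Read 'b': {R, S, T, V, W, X} → {R, S, T, V, W, X}.
Read 'b': {R, S, T, V, W, X} → {R, S, T, V, W, X}.
Read 'a': {R, S, T, V, W, X} → {R, S, T, V, W, X}.
Read 'b': {R, S, T, V, W, X} → {R, S, T, V, W, X}.
That set has 6 states.

6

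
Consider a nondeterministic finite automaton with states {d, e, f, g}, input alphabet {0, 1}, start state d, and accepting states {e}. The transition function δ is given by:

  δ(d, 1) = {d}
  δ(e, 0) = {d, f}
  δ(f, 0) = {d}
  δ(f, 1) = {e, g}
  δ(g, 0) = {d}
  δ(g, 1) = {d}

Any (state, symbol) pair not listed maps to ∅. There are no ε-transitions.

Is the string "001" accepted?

No

Start in {d}.
Read '0': {d} → ∅.
The set is empty and remains empty for the remaining 2 symbols.
The final set ∅ contains no accepting state.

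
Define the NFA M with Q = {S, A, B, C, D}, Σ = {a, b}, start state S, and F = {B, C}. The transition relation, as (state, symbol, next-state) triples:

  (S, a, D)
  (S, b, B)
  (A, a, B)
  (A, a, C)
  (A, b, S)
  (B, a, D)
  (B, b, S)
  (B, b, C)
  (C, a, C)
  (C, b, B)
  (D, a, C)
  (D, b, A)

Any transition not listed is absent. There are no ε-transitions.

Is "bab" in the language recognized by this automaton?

No

Start in {S}.
Read 'b': S→{B}; now {B}.
Read 'a': B→{D}; now {D}.
Read 'b': D→{A}; now {A}.
The final set {A} contains no accepting state.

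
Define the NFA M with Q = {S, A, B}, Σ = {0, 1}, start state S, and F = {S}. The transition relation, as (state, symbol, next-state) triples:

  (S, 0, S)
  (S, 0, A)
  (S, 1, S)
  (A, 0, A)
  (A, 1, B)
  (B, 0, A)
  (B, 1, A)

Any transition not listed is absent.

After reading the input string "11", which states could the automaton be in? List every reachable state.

Start in {S}.
Read '1': {S} → {S}.
Read '1': {S} → {S}.

{S}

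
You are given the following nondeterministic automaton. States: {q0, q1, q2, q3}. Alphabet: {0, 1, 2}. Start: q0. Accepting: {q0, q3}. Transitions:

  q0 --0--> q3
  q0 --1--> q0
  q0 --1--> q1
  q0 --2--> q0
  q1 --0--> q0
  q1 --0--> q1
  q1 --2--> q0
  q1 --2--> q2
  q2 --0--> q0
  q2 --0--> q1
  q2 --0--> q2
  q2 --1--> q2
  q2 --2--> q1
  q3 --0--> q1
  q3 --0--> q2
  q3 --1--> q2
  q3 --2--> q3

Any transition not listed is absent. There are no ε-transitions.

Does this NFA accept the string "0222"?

Yes

Start in {q0}.
Read '0': q0→{q3}; now {q3}.
Read '2': q3→{q3}; now {q3}.
Read '2': q3→{q3}; now {q3}.
Read '2': q3→{q3}; now {q3}.
The final set {q3} contains the accepting state q3.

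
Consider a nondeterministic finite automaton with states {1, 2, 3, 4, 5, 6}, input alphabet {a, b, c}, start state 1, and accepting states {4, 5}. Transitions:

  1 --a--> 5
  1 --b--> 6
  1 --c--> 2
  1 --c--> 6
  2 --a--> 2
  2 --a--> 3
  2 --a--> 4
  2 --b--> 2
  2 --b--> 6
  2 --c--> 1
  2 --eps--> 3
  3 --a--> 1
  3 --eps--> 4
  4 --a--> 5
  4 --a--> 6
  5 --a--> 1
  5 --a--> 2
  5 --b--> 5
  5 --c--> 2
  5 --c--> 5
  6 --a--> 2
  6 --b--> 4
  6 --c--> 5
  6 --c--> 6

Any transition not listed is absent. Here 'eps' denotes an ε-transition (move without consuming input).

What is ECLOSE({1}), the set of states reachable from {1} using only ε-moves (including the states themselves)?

Begin with {1}.
No ε-moves leave this set, so the closure equals the set itself.

{1}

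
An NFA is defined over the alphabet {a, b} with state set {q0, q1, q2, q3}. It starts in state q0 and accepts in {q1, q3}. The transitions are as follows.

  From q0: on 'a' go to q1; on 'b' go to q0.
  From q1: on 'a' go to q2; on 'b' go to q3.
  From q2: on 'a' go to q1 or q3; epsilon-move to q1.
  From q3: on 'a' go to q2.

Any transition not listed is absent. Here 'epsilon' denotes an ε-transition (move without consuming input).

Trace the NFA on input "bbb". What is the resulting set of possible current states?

Start in {q0}.
Read 'b': q0→{q0}; now {q0}.
Read 'b': q0→{q0}; now {q0}.
Read 'b': q0→{q0}; now {q0}.

{q0}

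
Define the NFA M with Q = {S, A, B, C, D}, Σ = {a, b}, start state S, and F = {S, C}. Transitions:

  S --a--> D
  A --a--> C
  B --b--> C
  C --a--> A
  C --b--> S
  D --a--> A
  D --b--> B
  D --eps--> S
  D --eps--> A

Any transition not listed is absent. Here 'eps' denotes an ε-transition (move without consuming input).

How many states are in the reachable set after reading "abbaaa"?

Start in {S}.
Read 'a': S→{D}; union {D}; ε-closure = {S, A, D}.
Read 'b': S→∅, A→∅, D→{B}; now {B}.
Read 'b': B→{C}; now {C}.
Read 'a': C→{A}; now {A}.
Read 'a': A→{C}; now {C}.
Read 'a': C→{A}; now {A}.
That set has 1 state.

1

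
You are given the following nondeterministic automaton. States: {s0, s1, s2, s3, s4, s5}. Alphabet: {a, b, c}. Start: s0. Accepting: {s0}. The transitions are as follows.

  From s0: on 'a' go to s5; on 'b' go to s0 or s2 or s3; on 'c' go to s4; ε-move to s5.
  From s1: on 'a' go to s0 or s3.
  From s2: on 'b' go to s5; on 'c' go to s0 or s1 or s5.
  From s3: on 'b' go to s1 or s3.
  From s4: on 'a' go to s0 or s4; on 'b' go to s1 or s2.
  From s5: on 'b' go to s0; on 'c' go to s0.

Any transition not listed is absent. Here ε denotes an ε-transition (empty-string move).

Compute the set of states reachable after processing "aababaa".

Start: ε-closure({s0}) = {s0, s5}.
Read 'a': s0→{s5}, s5→∅; now {s5}.
Read 'a': s5→∅; now ∅.
The set is empty and remains empty for the remaining 5 symbols.

∅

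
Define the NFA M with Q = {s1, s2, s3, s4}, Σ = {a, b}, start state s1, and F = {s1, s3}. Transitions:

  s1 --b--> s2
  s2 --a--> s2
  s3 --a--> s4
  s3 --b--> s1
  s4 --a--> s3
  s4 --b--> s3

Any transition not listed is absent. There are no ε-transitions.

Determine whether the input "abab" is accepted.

No

Start in {s1}.
Read 'a': s1→∅; now ∅.
The set is empty and remains empty for the remaining 3 symbols.
The final set ∅ contains no accepting state.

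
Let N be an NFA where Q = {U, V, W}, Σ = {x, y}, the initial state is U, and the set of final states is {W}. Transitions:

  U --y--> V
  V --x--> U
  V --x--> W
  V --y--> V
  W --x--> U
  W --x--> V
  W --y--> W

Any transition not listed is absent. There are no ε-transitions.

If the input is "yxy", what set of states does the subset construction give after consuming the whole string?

Start in {U}.
Read 'y': {U} → {V}.
Read 'x': {V} → {U, W}.
Read 'y': {U, W} → {V, W}.

{V, W}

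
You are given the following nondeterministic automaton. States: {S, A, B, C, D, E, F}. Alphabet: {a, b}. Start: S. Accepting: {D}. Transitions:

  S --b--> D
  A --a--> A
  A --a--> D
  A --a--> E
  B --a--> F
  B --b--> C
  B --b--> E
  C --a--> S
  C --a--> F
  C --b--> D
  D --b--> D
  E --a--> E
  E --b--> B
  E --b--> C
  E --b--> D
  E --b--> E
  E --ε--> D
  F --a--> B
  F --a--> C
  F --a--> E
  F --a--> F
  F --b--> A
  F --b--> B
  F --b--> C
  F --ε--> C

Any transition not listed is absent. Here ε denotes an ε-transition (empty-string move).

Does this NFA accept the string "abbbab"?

Start in {S}.
Read 'a': {S} → ∅.
The set is empty and remains empty for the remaining 5 symbols.
The final set ∅ contains no accepting state.

No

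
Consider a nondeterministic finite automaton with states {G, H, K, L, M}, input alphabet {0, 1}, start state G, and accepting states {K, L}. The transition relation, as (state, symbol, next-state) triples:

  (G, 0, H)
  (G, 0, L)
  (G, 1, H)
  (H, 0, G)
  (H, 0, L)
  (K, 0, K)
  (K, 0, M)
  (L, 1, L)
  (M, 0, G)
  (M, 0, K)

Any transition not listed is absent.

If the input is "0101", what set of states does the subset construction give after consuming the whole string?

Start in {G}.
Read '0': {G} → {H, L}.
Read '1': {H, L} → {L}.
Read '0': {L} → ∅.
The set is empty and remains empty for the remaining 1 symbol.

∅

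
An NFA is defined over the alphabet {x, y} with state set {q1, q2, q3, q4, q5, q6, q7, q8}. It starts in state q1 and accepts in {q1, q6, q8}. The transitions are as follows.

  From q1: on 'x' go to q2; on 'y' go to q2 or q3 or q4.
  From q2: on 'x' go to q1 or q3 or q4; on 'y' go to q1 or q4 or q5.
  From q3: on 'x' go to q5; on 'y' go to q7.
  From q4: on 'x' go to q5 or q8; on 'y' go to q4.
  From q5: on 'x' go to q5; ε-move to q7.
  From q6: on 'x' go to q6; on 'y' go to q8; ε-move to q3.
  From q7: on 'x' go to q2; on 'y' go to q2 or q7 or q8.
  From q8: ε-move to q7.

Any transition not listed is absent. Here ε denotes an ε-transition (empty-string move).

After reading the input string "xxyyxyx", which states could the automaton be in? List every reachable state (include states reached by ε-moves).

Start in {q1}.
Read 'x': q1→{q2}; now {q2}.
Read 'x': q2→{q1, q3, q4}; now {q1, q3, q4}.
Read 'y': q1→{q2, q3, q4}, q3→{q7}, q4→{q4}; now {q2, q3, q4, q7}.
Read 'y': q2→{q1, q4, q5}, q3→{q7}, q4→{q4}, q7→{q2, q7, q8}; now {q1, q2, q4, q5, q7, q8}.
Read 'x': q1→{q2}, q2→{q1, q3, q4}, q4→{q5, q8}, q5→{q5}, q7→{q2}, q8→∅; union {q1, q2, q3, q4, q5, q8}; ε-closure = {q1, q2, q3, q4, q5, q7, q8}.
Read 'y': q1→{q2, q3, q4}, q2→{q1, q4, q5}, q3→{q7}, q4→{q4}, q5→∅, q7→{q2, q7, q8}, q8→∅; now {q1, q2, q3, q4, q5, q7, q8}.
Read 'x': q1→{q2}, q2→{q1, q3, q4}, q3→{q5}, q4→{q5, q8}, q5→{q5}, q7→{q2}, q8→∅; union {q1, q2, q3, q4, q5, q8}; ε-closure = {q1, q2, q3, q4, q5, q7, q8}.

{q1, q2, q3, q4, q5, q7, q8}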